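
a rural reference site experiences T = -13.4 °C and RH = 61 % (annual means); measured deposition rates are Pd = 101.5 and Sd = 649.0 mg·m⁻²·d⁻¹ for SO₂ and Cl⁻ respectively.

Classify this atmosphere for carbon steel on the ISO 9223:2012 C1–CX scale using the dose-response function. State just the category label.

C3

carbon steel: temperature factor f = +0.150·(-23.4) = -3.5100
  Pd branch = 1.77·Pd^0.52·e^(0.02·RH+f) = 1.981 μm/a
  Cl⁻ term: 0.102·649.0^0.62·exp(0.033·61+0.04·-13.4) = 24.75
  r_corr = 1.981 + 24.75 = 26.73 μm/a
ISO 9223 Table 2 (carbon steel): 25 < 26.7 ≤ 50 μm/a ⇒ C3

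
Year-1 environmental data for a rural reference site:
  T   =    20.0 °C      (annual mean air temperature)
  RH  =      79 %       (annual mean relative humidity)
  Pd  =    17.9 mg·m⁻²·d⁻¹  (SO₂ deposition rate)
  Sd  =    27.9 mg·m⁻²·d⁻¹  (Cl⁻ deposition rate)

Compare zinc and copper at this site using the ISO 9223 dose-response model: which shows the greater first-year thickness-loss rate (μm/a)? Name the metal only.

zinc: f(T) = -0.071·(T−10) [T>10 °C] = -0.7100
  SO₂ term: 0.0129·17.9^0.44·exp(0.046·79-0.7100) = 0.8545
  Cl⁻ term: 0.0175·27.9^0.57·exp(0.008·79+0.085·20.0) = 1.202
  sum: 0.8545 + 1.202 → r_corr = 2.056 μm/a
copper: f(T) = -0.080·(T−10) [T>10 °C] = -0.8000
  SO₂ term: 0.0053·17.9^0.26·exp(0.059·79-0.8000) = 0.5331
  Sd branch = 0.01025·Sd^0.27·e^(0.036·RH+0.049·T) = 1.153 μm/a
  r_corr = 0.5331 + 1.153 = 1.686 μm/a
Ordering by μm/a: zinc (2.06) > copper (1.69)

zinc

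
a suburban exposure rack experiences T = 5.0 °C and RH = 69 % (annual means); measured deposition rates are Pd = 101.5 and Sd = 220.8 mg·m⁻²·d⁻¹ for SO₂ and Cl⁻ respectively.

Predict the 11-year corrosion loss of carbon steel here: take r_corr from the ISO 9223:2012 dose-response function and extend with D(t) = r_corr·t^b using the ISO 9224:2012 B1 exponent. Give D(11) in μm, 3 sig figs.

carbon steel: temperature factor f = +0.150·(-5.0) = -0.7500
  SO₂ term: 1.77·101.5^0.52·exp(0.02·69-0.7500) = 36.72
  Sd branch = 0.102·Sd^0.62·e^(0.033·RH+0.04·T) = 34.48 μm/a
  r_corr = 36.72 + 34.48 = 71.21 μm/a
Long-term exponent b (ISO 9224 Table 2, B1) = 0.523
  D(11) = 71.21 × 11^0.523 = 71.21 × 3.505 = 249.6 μm

D(11) = 250 μm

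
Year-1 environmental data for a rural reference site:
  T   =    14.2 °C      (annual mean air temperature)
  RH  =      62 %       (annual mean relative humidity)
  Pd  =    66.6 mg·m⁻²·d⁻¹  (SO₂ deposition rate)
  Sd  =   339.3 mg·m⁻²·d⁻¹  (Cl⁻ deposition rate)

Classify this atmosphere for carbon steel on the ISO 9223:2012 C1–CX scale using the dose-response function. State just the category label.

carbon steel: T>10 °C ⇒ hinge -0.054·(14.2−10) = -0.2268
  sulphur-dioxide contribution → 43.27 μm/a
  chloride contribution → 51.62 μm/a
  ⇒ r_corr(carbon steel) = 94.89 μm/a
ISO 9223 Table 2 (carbon steel): 80 < 94.9 ≤ 200 μm/a ⇒ C5

C5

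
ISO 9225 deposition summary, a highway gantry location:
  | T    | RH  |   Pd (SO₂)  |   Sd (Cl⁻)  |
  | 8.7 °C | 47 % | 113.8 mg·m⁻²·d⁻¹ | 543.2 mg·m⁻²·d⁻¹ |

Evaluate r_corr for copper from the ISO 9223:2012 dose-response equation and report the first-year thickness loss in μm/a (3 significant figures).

copper: temperature factor f = +0.126·(-1.3) = -0.1638
  SO₂ term: 0.0053·113.8^0.26·exp(0.059·47-0.1638) = 0.2466
  Sd branch = 0.01025·Sd^0.27·e^(0.036·RH+0.049·T) = 0.4668 μm/a
  sum: 0.2466 + 0.4668 → r_corr = 0.7134 μm/a

r_corr = 0.713 μm/a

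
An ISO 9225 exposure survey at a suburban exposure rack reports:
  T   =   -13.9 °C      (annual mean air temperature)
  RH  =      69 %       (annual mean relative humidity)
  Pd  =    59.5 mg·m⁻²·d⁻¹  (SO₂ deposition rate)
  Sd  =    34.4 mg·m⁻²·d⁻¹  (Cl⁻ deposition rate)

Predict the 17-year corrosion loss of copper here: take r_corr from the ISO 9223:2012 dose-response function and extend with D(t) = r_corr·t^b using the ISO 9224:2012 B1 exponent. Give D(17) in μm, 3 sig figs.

D(17) = 1.36 μm

copper: T≤10 °C ⇒ hinge +0.126·(-13.9−10) = -3.0114
  sulphur-dioxide contribution → 0.04424 μm/a
  chloride contribution → 0.1617 μm/a
  total first-year rate 0.2059 μm/a
Long-term exponent b (ISO 9224 Table 2, B1) = 0.667
  D(17) = 0.2059 × 17^0.667 = 0.2059 × 6.618 = 1.363 μm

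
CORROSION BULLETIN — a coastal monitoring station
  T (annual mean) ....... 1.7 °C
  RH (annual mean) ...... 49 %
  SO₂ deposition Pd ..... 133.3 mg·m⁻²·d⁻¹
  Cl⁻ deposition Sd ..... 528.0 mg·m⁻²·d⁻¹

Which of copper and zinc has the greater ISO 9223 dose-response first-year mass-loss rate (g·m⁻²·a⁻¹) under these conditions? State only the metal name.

zinc

copper: temperature factor f = +0.126·(-8.3) = -1.0458
  Pd branch = 0.0053·Pd^0.26·e^(0.059·RH+f) = 0.1197 μm/a
  Sd branch = 0.01025·Sd^0.27·e^(0.036·RH+0.049·T) = 0.3533 μm/a
  sum: 0.1197 + 0.3533 → r_corr = 0.473 μm/a
  mass loss = 0.473 μm/a × 8.96 g/cm³ = 4.238 g·m⁻²·a⁻¹
zinc: f(T) = +0.038·(T−10) [T≤10 °C] = -0.3154
  SO₂ term: 0.0129·133.3^0.44·exp(0.046·49-0.3154) = 0.7717
  Sd branch = 0.0175·Sd^0.57·e^(0.008·RH+0.085·T) = 1.066 μm/a
  sum: 0.7717 + 1.066 → r_corr = 1.838 μm/a
  mass loss = 1.838 μm/a × 7.14 g/cm³ = 13.12 g·m⁻²·a⁻¹
Ordering by g·m⁻²·a⁻¹: zinc (13.1) > copper (4.24)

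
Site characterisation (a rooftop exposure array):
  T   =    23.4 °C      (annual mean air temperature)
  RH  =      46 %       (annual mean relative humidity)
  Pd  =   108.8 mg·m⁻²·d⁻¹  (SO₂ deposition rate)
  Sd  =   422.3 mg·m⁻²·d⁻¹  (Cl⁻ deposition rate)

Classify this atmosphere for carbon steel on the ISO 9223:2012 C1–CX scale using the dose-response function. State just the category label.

carbon steel: temperature factor f = -0.054·(13.4) = -0.7236
  Pd branch = 1.77·Pd^0.52·e^(0.02·RH+f) = 24.68 μm/a
  Sd branch = 0.102·Sd^0.62·e^(0.033·RH+0.04·T) = 50.38 μm/a
  r_corr = 24.68 + 50.38 = 75.06 μm/a
Category bounds: 50…80 μm/a bracket r_corr ⇒ C4

C4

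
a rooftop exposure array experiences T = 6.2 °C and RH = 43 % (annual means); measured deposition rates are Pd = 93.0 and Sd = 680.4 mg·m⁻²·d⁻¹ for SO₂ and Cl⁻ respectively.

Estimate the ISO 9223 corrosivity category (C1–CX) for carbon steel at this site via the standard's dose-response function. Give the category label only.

C4

carbon steel: temperature factor f = +0.150·(-3.8) = -0.5700
  Pd branch = 1.77·Pd^0.52·e^(0.02·RH+f) = 24.98 μm/a
  Cl⁻ term: 0.102·680.4^0.62·exp(0.033·43+0.04·6.2) = 30.82
  r_corr = 24.98 + 30.82 = 55.8 μm/a
Category bounds: 50…80 μm/a bracket r_corr ⇒ C4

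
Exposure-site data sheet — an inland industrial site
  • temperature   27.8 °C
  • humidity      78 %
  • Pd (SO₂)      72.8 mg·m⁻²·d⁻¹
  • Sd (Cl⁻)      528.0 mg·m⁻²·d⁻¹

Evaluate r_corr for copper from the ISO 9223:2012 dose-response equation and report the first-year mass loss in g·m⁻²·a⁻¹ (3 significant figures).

copper: temperature factor f = -0.080·(17.8) = -1.4240
  sulphur-dioxide contribution → 0.3878 μm/a
  chloride contribution → 3.605 μm/a
  total first-year rate 3.993 μm/a
Convert to mass loss: 3.993 μm/a × 8.96 g/cm³ = 35.78 g·m⁻²·a⁻¹

r_corr = 35.8 g·m⁻²·a⁻¹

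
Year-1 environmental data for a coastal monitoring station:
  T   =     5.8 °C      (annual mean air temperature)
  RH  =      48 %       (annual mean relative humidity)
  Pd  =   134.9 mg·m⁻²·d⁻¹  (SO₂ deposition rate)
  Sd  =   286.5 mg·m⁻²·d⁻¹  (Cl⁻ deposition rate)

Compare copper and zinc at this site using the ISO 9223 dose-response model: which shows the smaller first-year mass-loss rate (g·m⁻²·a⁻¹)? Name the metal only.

copper

copper: f(T) = +0.126·(T−10) [T≤10 °C] = -0.5292
  Pd branch = 0.0053·Pd^0.26·e^(0.059·RH+f) = 0.1897 μm/a
  Sd branch = 0.01025·Sd^0.27·e^(0.036·RH+0.049·T) = 0.3532 μm/a
  sum: 0.1897 + 0.3532 → r_corr = 0.543 μm/a
  mass loss = 0.543 μm/a × 8.96 g/cm³ = 4.865 g·m⁻²·a⁻¹
zinc: temperature factor f = +0.038·(-4.2) = -0.1596
  SO₂ term: 0.0129·134.9^0.44·exp(0.046·48-0.1596) = 0.8658
  Cl⁻ term: 0.0175·286.5^0.57·exp(0.008·48+0.085·5.8) = 1.058
  r_corr = 0.8658 + 1.058 = 1.924 μm/a
  mass loss = 1.924 μm/a × 7.14 g/cm³ = 13.74 g·m⁻²·a⁻¹
Ordering by g·m⁻²·a⁻¹: zinc (13.7) > copper (4.86)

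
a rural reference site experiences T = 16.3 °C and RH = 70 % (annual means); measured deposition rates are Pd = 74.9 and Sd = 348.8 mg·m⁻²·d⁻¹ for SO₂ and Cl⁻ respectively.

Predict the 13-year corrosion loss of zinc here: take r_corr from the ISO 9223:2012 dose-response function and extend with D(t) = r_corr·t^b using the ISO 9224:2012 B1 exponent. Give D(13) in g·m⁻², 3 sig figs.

D(13) = 277 g·m⁻²

zinc: f(T) = -0.071·(T−10) [T>10 °C] = -0.4473
  Pd branch = 0.0129·Pd^0.44·e^(0.046·RH+f) = 1.379 μm/a
  Sd branch = 0.0175·Sd^0.57·e^(0.008·RH+0.085·T) = 3.445 μm/a
  r_corr = 1.379 + 3.445 = 4.824 μm/a
ISO 9224: D(t) = r_corr · t^b with b = 0.813 (zinc, B1)
  D(13) = 4.824 × 13^0.813 = 4.824 × 8.047 = 38.82 μm
  Mass loss = 38.82 μm × 7.14 g/cm³ = 277.2 g·m⁻²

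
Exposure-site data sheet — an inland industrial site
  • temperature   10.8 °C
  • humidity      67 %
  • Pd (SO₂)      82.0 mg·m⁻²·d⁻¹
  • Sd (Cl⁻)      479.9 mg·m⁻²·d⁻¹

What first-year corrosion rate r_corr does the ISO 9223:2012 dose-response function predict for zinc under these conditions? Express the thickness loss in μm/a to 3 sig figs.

zinc: f(T) = -0.071·(T−10) [T>10 °C] = -0.0568
  Pd branch = 0.0129·Pd^0.44·e^(0.046·RH+f) = 1.847 μm/a
  Sd branch = 0.0175·Sd^0.57·e^(0.008·RH+0.085·T) = 2.528 μm/a
  r_corr = 1.847 + 2.528 = 4.375 μm/a

r_corr = 4.38 μm/a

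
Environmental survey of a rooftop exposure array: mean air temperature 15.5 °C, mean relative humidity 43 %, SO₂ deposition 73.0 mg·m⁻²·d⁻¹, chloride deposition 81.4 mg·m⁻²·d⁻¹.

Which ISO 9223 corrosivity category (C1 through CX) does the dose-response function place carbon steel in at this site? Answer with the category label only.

carbon steel: T>10 °C ⇒ hinge -0.054·(15.5−10) = -0.2970
  SO₂ term: 1.77·73.0^0.52·exp(0.02·43-0.2970) = 28.93
  Cl⁻ term: 0.102·81.4^0.62·exp(0.033·43+0.04·15.5) = 11.99
  r_corr = 28.93 + 11.99 = 40.92 μm/a
40.9 μm/a falls in (25, 50] for carbon steel → category C3

C3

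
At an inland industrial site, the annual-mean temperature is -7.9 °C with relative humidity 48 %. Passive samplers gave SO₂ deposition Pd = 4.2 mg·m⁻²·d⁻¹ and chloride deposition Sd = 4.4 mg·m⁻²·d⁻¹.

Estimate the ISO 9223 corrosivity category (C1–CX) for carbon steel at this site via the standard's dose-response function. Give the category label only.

C2

carbon steel: f(T) = +0.150·(T−10) [T≤10 °C] = -2.6850
  sulphur-dioxide contribution → 0.6651 μm/a
  chloride contribution → 0.9083 μm/a
  total first-year rate 1.573 μm/a
ISO 9223 Table 2 (carbon steel): 1.3 < 1.57 ≤ 25 μm/a ⇒ C2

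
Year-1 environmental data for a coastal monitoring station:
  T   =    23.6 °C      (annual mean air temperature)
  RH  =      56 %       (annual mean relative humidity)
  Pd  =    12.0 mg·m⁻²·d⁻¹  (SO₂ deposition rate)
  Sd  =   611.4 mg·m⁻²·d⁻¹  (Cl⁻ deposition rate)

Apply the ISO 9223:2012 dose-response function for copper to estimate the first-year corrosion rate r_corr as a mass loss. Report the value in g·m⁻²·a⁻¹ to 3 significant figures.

copper: T>10 °C ⇒ hinge -0.080·(23.6−10) = -1.0880
  Pd branch = 0.0053·Pd^0.26·e^(0.059·RH+f) = 0.09274 μm/a
  Sd branch = 0.01025·Sd^0.27·e^(0.036·RH+0.049·T) = 1.383 μm/a
  r_corr = 0.09274 + 1.383 = 1.476 μm/a
Convert to mass loss: 1.476 μm/a × 8.96 g/cm³ = 13.22 g·m⁻²·a⁻¹

r_corr = 13.2 g·m⁻²·a⁻¹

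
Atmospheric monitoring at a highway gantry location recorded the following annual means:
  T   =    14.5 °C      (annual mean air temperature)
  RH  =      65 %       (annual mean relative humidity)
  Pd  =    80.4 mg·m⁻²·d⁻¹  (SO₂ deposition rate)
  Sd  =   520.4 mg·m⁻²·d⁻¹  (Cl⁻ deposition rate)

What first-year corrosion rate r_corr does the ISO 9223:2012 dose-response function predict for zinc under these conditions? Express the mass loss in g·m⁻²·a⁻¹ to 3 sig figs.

r_corr = 34.6 g·m⁻²·a⁻¹

zinc: f(T) = -0.071·(T−10) [T>10 °C] = -0.3195
  sulphur-dioxide contribution → 1.284 μm/a
  chloride contribution → 3.568 μm/a
  total first-year rate 4.853 μm/a
Convert to mass loss: 4.853 μm/a × 7.14 g/cm³ = 34.65 g·m⁻²·a⁻¹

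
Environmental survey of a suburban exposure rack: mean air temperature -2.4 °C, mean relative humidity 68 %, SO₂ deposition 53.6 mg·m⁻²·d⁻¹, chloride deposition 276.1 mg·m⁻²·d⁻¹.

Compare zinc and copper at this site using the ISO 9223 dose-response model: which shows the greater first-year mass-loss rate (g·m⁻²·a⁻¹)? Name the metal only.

zinc

zinc: T≤10 °C ⇒ hinge +0.038·(-2.4−10) = -0.4712
  sulphur-dioxide contribution → 1.06 μm/a
  chloride contribution → 0.6055 μm/a
  ⇒ r_corr(zinc) = 1.665 μm/a
  mass loss = 1.665 μm/a × 7.14 g/cm³ = 11.89 g·m⁻²·a⁻¹
copper: T≤10 °C ⇒ hinge +0.126·(-2.4−10) = -1.5624
  sulphur-dioxide contribution → 0.1729 μm/a
  chloride contribution → 0.4807 μm/a
  total first-year rate 0.6536 μm/a
  mass loss = 0.6536 μm/a × 8.96 g/cm³ = 5.856 g·m⁻²·a⁻¹
Ordering by g·m⁻²·a⁻¹: zinc (11.9) > copper (5.86)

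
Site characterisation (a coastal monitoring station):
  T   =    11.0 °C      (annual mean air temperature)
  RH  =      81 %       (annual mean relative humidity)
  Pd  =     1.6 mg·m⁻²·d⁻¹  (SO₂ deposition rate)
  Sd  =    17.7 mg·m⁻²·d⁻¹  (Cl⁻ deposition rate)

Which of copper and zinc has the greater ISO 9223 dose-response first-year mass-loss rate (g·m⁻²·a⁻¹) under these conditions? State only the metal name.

copper: temperature factor f = -0.080·(1.0) = -0.0800
  sulphur-dioxide contribution → 0.6578 μm/a
  chloride contribution → 0.705 μm/a
  ⇒ r_corr(copper) = 1.363 μm/a
  mass loss = 1.363 μm/a × 8.96 g/cm³ = 12.21 g·m⁻²·a⁻¹
zinc: temperature factor f = -0.071·(1.0) = -0.0710
  sulphur-dioxide contribution → 0.6134 μm/a
  chloride contribution → 0.4384 μm/a
  ⇒ r_corr(zinc) = 1.052 μm/a
  mass loss = 1.052 μm/a × 7.14 g/cm³ = 7.51 g·m⁻²·a⁻¹
Ordering by g·m⁻²·a⁻¹: copper (12.2) > zinc (7.51)

copper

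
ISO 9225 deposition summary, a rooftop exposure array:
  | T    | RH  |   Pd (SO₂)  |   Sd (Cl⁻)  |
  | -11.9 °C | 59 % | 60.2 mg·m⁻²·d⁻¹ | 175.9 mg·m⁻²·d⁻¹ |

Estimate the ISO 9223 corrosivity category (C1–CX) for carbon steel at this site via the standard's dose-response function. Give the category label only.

carbon steel: T≤10 °C ⇒ hinge +0.150·(-11.9−10) = -3.2850
  sulphur-dioxide contribution → 1.816 μm/a
  chloride contribution → 10.95 μm/a
  ⇒ r_corr(carbon steel) = 12.77 μm/a
12.8 μm/a falls in (1.3, 25] for carbon steel → category C2

C2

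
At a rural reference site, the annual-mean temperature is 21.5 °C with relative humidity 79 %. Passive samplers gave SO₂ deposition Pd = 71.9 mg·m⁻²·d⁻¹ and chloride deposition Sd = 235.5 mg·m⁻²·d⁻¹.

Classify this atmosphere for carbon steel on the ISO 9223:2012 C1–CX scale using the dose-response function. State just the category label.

carbon steel: T>10 °C ⇒ hinge -0.054·(21.5−10) = -0.6210
  Pd branch = 1.77·Pd^0.52·e^(0.02·RH+f) = 42.65 μm/a
  Sd branch = 0.102·Sd^0.62·e^(0.033·RH+0.04·T) = 96.59 μm/a
  r_corr = 42.65 + 96.59 = 139.2 μm/a
ISO 9223 Table 2 (carbon steel): 80 < 139 ≤ 200 μm/a ⇒ C5

C5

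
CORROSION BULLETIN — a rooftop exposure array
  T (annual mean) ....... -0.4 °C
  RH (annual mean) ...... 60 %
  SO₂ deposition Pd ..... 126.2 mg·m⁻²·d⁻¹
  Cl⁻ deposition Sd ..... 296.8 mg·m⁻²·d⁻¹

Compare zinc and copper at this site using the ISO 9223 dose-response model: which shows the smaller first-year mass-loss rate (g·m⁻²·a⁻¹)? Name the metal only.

zinc: T≤10 °C ⇒ hinge +0.038·(-0.4−10) = -0.3952
  SO₂ term: 0.0129·126.2^0.44·exp(0.046·60-0.3952) = 1.154
  Sd branch = 0.0175·Sd^0.57·e^(0.008·RH+0.085·T) = 0.7015 μm/a
  r_corr = 1.154 + 0.7015 = 1.855 μm/a
  mass loss = 1.855 μm/a × 7.14 g/cm³ = 13.25 g·m⁻²·a⁻¹
copper: f(T) = +0.126·(T−10) [T≤10 °C] = -1.3104
  Pd branch = 0.0053·Pd^0.26·e^(0.059·RH+f) = 0.1733 μm/a
  Cl⁻ term: 0.01025·296.8^0.27·exp(0.036·60+0.049·-0.4) = 0.4054
  sum: 0.1733 + 0.4054 → r_corr = 0.5787 μm/a
  mass loss = 0.5787 μm/a × 8.96 g/cm³ = 5.185 g·m⁻²·a⁻¹
Ordering by g·m⁻²·a⁻¹: zinc (13.2) > copper (5.19)

copper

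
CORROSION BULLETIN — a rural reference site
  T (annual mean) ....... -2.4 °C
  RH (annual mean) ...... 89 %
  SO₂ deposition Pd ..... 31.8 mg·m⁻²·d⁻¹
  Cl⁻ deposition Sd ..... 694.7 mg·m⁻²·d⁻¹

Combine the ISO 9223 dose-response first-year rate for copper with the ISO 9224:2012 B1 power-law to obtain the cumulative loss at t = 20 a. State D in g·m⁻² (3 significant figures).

copper: f(T) = +0.126·(T−10) [T≤10 °C] = -1.5624
  SO₂ term: 0.0053·31.8^0.26·exp(0.059·89-1.5624) = 0.521
  Sd branch = 0.01025·Sd^0.27·e^(0.036·RH+0.049·T) = 1.313 μm/a
  sum: 0.521 + 1.313 → r_corr = 1.834 μm/a
Power-law: D(20) = r_corr · 20^0.667
  D(20) = 1.834 × 20^0.667 = 1.834 × 7.375 = 13.53 μm
  Mass loss = 13.53 μm × 8.96 g/cm³ = 121.2 g·m⁻²

D(20) = 121 g·m⁻²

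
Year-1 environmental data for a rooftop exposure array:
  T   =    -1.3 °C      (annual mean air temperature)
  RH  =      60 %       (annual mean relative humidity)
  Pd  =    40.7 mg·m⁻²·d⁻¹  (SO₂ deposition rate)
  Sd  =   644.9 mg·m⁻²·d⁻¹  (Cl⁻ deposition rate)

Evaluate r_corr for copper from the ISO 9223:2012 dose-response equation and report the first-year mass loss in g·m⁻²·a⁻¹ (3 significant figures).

copper: f(T) = +0.126·(T−10) [T≤10 °C] = -1.4238
  Pd branch = 0.0053·Pd^0.26·e^(0.059·RH+f) = 0.1153 μm/a
  Sd branch = 0.01025·Sd^0.27·e^(0.036·RH+0.049·T) = 0.4783 μm/a
  sum: 0.1153 + 0.4783 → r_corr = 0.5936 μm/a
Convert to mass loss: 0.5936 μm/a × 8.96 g/cm³ = 5.319 g·m⁻²·a⁻¹

r_corr = 5.32 g·m⁻²·a⁻¹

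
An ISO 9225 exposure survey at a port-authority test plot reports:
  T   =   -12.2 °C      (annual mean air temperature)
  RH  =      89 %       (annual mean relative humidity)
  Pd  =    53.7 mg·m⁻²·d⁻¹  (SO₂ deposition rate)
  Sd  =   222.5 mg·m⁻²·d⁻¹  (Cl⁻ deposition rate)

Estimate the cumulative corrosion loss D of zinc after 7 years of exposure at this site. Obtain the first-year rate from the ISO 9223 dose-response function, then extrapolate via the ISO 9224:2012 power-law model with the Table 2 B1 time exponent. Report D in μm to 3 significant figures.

D(7) = 10.7 μm

zinc: T≤10 °C ⇒ hinge +0.038·(-12.2−10) = -0.8436
  Pd branch = 0.0129·Pd^0.44·e^(0.046·RH+f) = 1.92 μm/a
  Sd branch = 0.0175·Sd^0.57·e^(0.008·RH+0.085·T) = 0.2753 μm/a
  sum: 1.92 + 0.2753 → r_corr = 2.196 μm/a
Long-term exponent b (ISO 9224 Table 2, B1) = 0.813
  D(7) = 2.196 × 7^0.813 = 2.196 × 4.865 = 10.68 μm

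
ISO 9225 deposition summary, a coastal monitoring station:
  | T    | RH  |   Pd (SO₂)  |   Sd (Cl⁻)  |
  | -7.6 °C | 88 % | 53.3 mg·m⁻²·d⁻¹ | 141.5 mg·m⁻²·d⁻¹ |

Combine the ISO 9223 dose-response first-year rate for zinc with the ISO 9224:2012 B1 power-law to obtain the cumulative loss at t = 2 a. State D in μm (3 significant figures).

zinc: temperature factor f = +0.038·(-17.6) = -0.6688
  Pd branch = 0.0129·Pd^0.44·e^(0.046·RH+f) = 2.177 μm/a
  Sd branch = 0.0175·Sd^0.57·e^(0.008·RH+0.085·T) = 0.312 μm/a
  sum: 2.177 + 0.312 → r_corr = 2.489 μm/a
Long-term exponent b (ISO 9224 Table 2, B1) = 0.813
  D(2) = 2.489 × 2^0.813 = 2.489 × 1.757 = 4.373 μm

D(2) = 4.37 μm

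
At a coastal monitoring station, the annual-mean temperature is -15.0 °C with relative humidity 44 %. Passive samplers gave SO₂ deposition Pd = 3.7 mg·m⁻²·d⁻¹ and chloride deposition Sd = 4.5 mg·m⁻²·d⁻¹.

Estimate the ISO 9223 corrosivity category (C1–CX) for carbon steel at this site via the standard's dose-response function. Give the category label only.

carbon steel: temperature factor f = +0.150·(-25.0) = -3.7500
  Pd branch = 1.77·Pd^0.52·e^(0.02·RH+f) = 0.1982 μm/a
  Sd branch = 0.102·Sd^0.62·e^(0.033·RH+0.04·T) = 0.6076 μm/a
  sum: 0.1982 + 0.6076 → r_corr = 0.8057 μm/a
Category bounds: 0…1.3 μm/a bracket r_corr ⇒ C1

C1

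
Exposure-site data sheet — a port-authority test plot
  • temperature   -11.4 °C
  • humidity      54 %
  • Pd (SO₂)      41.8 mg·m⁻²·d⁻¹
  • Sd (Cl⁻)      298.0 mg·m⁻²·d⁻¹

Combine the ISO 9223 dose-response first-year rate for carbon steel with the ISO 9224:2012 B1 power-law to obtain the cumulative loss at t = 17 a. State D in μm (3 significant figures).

carbon steel: T≤10 °C ⇒ hinge +0.150·(-11.4−10) = -3.2100
  Pd branch = 1.77·Pd^0.52·e^(0.02·RH+f) = 1.465 μm/a
  Sd branch = 0.102·Sd^0.62·e^(0.033·RH+0.04·T) = 13.14 μm/a
  sum: 1.465 + 13.14 → r_corr = 14.6 μm/a
Power-law: D(17) = r_corr · 17^0.523
  D(17) = 14.6 × 17^0.523 = 14.6 × 4.401 = 64.26 μm

D(17) = 64.3 μm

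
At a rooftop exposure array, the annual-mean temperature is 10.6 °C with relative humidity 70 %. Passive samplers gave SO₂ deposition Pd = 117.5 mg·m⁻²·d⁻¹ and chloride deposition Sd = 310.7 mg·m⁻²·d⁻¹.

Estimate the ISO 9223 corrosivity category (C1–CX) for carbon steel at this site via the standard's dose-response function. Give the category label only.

C5

carbon steel: temperature factor f = -0.054·(0.6) = -0.0324
  sulphur-dioxide contribution → 82.86 μm/a
  chloride contribution → 55.11 μm/a
  ⇒ r_corr(carbon steel) = 138 μm/a
138 μm/a falls in (80, 200] for carbon steel → category C5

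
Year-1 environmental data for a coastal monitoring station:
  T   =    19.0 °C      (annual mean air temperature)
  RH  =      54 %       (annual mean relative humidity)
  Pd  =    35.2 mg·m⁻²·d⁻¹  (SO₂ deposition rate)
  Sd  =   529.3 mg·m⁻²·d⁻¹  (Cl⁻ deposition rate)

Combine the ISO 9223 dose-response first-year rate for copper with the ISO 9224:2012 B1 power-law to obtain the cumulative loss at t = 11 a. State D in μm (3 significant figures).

copper: f(T) = -0.080·(T−10) [T>10 °C] = -0.7200
  sulphur-dioxide contribution → 0.1575 μm/a
  chloride contribution → 0.9879 μm/a
  ⇒ r_corr(copper) = 1.145 μm/a
ISO 9224: D(t) = r_corr · t^b with b = 0.667 (copper, B1)
  D(11) = 1.145 × 11^0.667 = 1.145 × 4.95 = 5.67 μm

D(11) = 5.67 μm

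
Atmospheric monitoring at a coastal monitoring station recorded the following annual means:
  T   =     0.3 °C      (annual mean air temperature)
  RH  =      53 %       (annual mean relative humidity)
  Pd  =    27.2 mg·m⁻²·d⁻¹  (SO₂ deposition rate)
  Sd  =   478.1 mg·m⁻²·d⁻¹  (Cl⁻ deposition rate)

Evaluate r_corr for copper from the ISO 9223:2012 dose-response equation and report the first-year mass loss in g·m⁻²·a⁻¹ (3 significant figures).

r_corr = 4.08 g·m⁻²·a⁻¹

copper: T≤10 °C ⇒ hinge +0.126·(0.3−10) = -1.2222
  sulphur-dioxide contribution → 0.08404 μm/a
  chloride contribution → 0.3709 μm/a
  ⇒ r_corr(copper) = 0.4549 μm/a
Convert to mass loss: 0.4549 μm/a × 8.96 g/cm³ = 4.076 g·m⁻²·a⁻¹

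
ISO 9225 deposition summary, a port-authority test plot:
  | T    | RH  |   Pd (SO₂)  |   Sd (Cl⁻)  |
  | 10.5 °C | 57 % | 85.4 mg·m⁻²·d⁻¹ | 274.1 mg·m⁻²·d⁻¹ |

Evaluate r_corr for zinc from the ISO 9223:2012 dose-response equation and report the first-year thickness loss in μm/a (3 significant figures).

zinc: temperature factor f = -0.071·(0.5) = -0.0355
  sulphur-dioxide contribution → 1.213 μm/a
  chloride contribution → 1.653 μm/a
  total first-year rate 2.866 μm/a

r_corr = 2.87 μm/a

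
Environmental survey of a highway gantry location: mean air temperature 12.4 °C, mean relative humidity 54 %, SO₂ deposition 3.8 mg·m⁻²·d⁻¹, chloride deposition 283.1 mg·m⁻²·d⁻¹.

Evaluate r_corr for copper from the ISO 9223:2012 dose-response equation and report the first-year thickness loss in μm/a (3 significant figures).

r_corr = 0.754 μm/a

copper: T>10 °C ⇒ hinge -0.080·(12.4−10) = -0.1920
  Pd branch = 0.0053·Pd^0.26·e^(0.059·RH+f) = 0.1497 μm/a
  Sd branch = 0.01025·Sd^0.27·e^(0.036·RH+0.049·T) = 0.6038 μm/a
  r_corr = 0.1497 + 0.6038 = 0.7535 μm/a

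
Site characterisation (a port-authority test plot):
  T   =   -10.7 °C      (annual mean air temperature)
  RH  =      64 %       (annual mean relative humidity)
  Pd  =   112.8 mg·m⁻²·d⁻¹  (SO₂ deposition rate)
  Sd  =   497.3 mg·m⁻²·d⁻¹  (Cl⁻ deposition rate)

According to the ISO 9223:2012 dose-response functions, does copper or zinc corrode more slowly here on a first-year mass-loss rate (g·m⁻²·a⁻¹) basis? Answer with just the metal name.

copper

copper: temperature factor f = +0.126·(-20.7) = -2.6082
  SO₂ term: 0.0053·112.8^0.26·exp(0.059·64-2.6082) = 0.05822
  Sd branch = 0.01025·Sd^0.27·e^(0.036·RH+0.049·T) = 0.3249 μm/a
  r_corr = 0.05822 + 0.3249 = 0.3831 μm/a
  mass loss = 0.3831 μm/a × 8.96 g/cm³ = 3.433 g·m⁻²·a⁻¹
zinc: f(T) = +0.038·(T−10) [T≤10 °C] = -0.7866
  SO₂ term: 0.0129·112.8^0.44·exp(0.046·64-0.7866) = 0.8924
  Sd branch = 0.0175·Sd^0.57·e^(0.008·RH+0.085·T) = 0.405 μm/a
  sum: 0.8924 + 0.405 → r_corr = 1.297 μm/a
  mass loss = 1.297 μm/a × 7.14 g/cm³ = 9.263 g·m⁻²·a⁻¹
Ordering by g·m⁻²·a⁻¹: zinc (9.26) > copper (3.43)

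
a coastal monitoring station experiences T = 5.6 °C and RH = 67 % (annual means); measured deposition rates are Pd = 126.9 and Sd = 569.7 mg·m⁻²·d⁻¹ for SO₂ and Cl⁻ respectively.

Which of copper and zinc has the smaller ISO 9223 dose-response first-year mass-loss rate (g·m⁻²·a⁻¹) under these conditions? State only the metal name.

copper: f(T) = +0.126·(T−10) [T≤10 °C] = -0.5544
  SO₂ term: 0.0053·126.9^0.26·exp(0.059·67-0.5544) = 0.5587
  Sd branch = 0.01025·Sd^0.27·e^(0.036·RH+0.049·T) = 0.8345 μm/a
  sum: 0.5587 + 0.8345 → r_corr = 1.393 μm/a
  mass loss = 1.393 μm/a × 8.96 g/cm³ = 12.48 g·m⁻²·a⁻¹
zinc: temperature factor f = +0.038·(-4.4) = -0.1672
  SO₂ term: 0.0129·126.9^0.44·exp(0.046·67-0.1672) = 2.004
  Sd branch = 0.0175·Sd^0.57·e^(0.008·RH+0.085·T) = 1.792 μm/a
  r_corr = 2.004 + 1.792 = 3.796 μm/a
  mass loss = 3.796 μm/a × 7.14 g/cm³ = 27.1 g·m⁻²·a⁻¹
Ordering by g·m⁻²·a⁻¹: zinc (27.1) > copper (12.5)

copper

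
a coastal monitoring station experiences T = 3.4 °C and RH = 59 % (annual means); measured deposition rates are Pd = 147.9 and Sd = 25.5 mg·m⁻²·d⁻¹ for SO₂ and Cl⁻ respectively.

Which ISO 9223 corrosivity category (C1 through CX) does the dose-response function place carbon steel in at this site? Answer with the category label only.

C3

carbon steel: T≤10 °C ⇒ hinge +0.150·(3.4−10) = -0.9900
  SO₂ term: 1.77·147.9^0.52·exp(0.02·59-0.9900) = 28.77
  Cl⁻ term: 0.102·25.5^0.62·exp(0.033·59+0.04·3.4) = 6.099
  r_corr = 28.77 + 6.099 = 34.86 μm/a
34.9 μm/a falls in (25, 50] for carbon steel → category C3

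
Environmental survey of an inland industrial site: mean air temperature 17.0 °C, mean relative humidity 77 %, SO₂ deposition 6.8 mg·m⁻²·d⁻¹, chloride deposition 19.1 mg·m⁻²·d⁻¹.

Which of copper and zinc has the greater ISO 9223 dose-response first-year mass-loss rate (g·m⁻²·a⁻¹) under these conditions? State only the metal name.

copper: T>10 °C ⇒ hinge -0.080·(17.0−10) = -0.5600
  Pd branch = 0.0053·Pd^0.26·e^(0.059·RH+f) = 0.4683 μm/a
  Cl⁻ term: 0.01025·19.1^0.27·exp(0.036·77+0.049·17.0) = 0.8361
  sum: 0.4683 + 0.8361 → r_corr = 1.304 μm/a
  mass loss = 1.304 μm/a × 8.96 g/cm³ = 11.69 g·m⁻²·a⁻¹
zinc: T>10 °C ⇒ hinge -0.071·(17.0−10) = -0.4970
  Pd branch = 0.0129·Pd^0.44·e^(0.046·RH+f) = 0.63 μm/a
  Sd branch = 0.0175·Sd^0.57·e^(0.008·RH+0.085·T) = 0.7384 μm/a
  sum: 0.63 + 0.7384 → r_corr = 1.368 μm/a
  mass loss = 1.368 μm/a × 7.14 g/cm³ = 9.77 g·m⁻²·a⁻¹
Ordering by g·m⁻²·a⁻¹: copper (11.7) > zinc (9.77)

copper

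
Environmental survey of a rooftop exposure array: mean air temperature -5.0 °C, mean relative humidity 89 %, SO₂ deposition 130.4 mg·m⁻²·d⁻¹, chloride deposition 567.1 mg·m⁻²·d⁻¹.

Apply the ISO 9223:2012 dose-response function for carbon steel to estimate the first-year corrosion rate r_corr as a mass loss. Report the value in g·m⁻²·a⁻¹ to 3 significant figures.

carbon steel: temperature factor f = +0.150·(-15.0) = -2.2500
  sulphur-dioxide contribution → 13.93 μm/a
  chloride contribution → 80.27 μm/a
  ⇒ r_corr(carbon steel) = 94.19 μm/a
Convert to mass loss: 94.19 μm/a × 7.85 g/cm³ = 739.4 g·m⁻²·a⁻¹

r_corr = 739 g·m⁻²·a⁻¹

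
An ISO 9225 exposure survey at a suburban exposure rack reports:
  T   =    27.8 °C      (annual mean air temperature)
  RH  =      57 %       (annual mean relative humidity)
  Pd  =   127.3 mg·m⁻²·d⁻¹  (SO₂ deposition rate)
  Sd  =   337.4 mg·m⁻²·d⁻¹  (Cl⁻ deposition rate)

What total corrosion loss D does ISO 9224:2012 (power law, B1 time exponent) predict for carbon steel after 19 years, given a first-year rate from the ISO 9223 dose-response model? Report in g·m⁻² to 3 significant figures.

carbon steel: temperature factor f = -0.054·(17.8) = -0.9612
  SO₂ term: 1.77·127.3^0.52·exp(0.02·57-0.9612) = 26.31
  Sd branch = 0.102·Sd^0.62·e^(0.033·RH+0.04·T) = 75.14 μm/a
  sum: 26.31 + 75.14 → r_corr = 101.5 μm/a
Long-term exponent b (ISO 9224 Table 2, B1) = 0.523
  D(19) = 101.5 × 19^0.523 = 101.5 × 4.664 = 473.2 μm
  Mass loss = 473.2 μm × 7.85 g/cm³ = 3715 g·m⁻²

D(19) = 3.71e+03 g·m⁻²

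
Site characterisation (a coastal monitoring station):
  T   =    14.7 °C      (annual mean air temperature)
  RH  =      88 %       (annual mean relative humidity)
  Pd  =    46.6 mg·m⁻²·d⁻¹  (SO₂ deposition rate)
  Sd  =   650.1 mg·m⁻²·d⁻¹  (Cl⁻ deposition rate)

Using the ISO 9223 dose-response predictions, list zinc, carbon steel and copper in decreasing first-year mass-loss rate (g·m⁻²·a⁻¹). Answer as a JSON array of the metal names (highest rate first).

["carbon steel", "zinc", "copper"]

zinc: temperature factor f = -0.071·(4.7) = -0.3337
  sulphur-dioxide contribution → 2.869 μm/a
  chloride contribution → 4.953 μm/a
  total first-year rate 7.822 μm/a
  mass loss = 7.822 μm/a × 7.14 g/cm³ = 55.85 g·m⁻²·a⁻¹
carbon steel: T>10 °C ⇒ hinge -0.054·(14.7−10) = -0.2538
  sulphur-dioxide contribution → 58.84 μm/a
  chloride contribution → 185.9 μm/a
  ⇒ r_corr(carbon steel) = 244.7 μm/a
  mass loss = 244.7 μm/a × 7.85 g/cm³ = 1921 g·m⁻²·a⁻¹
copper: T>10 °C ⇒ hinge -0.080·(14.7−10) = -0.3760
  sulphur-dioxide contribution → 1.777 μm/a
  chloride contribution → 2.877 μm/a
  ⇒ r_corr(copper) = 4.653 μm/a
  mass loss = 4.653 μm/a × 8.96 g/cm³ = 41.69 g·m⁻²·a⁻¹
Ordering by g·m⁻²·a⁻¹: carbon steel (1920) > zinc (55.8) > copper (41.7)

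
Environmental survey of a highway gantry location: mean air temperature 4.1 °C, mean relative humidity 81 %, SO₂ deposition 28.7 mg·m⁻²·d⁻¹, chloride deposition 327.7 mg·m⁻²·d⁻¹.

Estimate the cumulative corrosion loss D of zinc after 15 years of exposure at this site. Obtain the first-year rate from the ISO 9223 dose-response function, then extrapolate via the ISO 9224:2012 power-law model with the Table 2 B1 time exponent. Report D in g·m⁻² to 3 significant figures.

D(15) = 204 g·m⁻²

zinc: f(T) = +0.038·(T−10) [T≤10 °C] = -0.2242
  SO₂ term: 0.0129·28.7^0.44·exp(0.046·81-0.2242) = 1.874
  Sd branch = 0.0175·Sd^0.57·e^(0.008·RH+0.085·T) = 1.287 μm/a
  sum: 1.874 + 1.287 → r_corr = 3.162 μm/a
Power-law: D(15) = r_corr · 15^0.813
  D(15) = 3.162 × 15^0.813 = 3.162 × 9.04 = 28.58 μm
  Mass loss = 28.58 μm × 7.14 g/cm³ = 204.1 g·m⁻²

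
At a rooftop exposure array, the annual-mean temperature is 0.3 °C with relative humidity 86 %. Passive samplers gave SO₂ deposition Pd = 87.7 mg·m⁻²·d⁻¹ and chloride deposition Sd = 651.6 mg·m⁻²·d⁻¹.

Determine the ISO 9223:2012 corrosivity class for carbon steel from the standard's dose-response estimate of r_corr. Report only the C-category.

C5

carbon steel: temperature factor f = +0.150·(-9.7) = -1.4550
  sulphur-dioxide contribution → 23.63 μm/a
  chloride contribution → 97.95 μm/a
  total first-year rate 121.6 μm/a
122 μm/a falls in (80, 200] for carbon steel → category C5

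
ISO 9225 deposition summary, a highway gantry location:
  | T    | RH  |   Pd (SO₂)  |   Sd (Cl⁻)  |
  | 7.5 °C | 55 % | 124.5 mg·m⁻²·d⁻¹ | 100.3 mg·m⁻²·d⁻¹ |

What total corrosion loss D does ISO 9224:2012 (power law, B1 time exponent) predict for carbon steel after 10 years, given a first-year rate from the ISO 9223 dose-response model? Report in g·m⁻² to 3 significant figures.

carbon steel: T≤10 °C ⇒ hinge +0.150·(7.5−10) = -0.3750
  Pd branch = 1.77·Pd^0.52·e^(0.02·RH+f) = 44.91 μm/a
  Sd branch = 0.102·Sd^0.62·e^(0.033·RH+0.04·T) = 14.72 μm/a
  r_corr = 44.91 + 14.72 = 59.63 μm/a
Power-law: D(10) = r_corr · 10^0.523
  D(10) = 59.63 × 10^0.523 = 59.63 × 3.334 = 198.8 μm
  Mass loss = 198.8 μm × 7.85 g/cm³ = 1561 g·m⁻²

D(10) = 1.56e+03 g·m⁻²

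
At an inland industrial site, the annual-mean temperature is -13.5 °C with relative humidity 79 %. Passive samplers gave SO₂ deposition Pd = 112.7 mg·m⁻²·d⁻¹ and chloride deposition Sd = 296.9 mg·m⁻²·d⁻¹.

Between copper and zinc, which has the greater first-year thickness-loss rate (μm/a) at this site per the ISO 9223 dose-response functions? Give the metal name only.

copper: T≤10 °C ⇒ hinge +0.126·(-13.5−10) = -2.9610
  sulphur-dioxide contribution → 0.0991 μm/a
  chloride contribution → 0.4228 μm/a
  ⇒ r_corr(copper) = 0.5219 μm/a
zinc: T≤10 °C ⇒ hinge +0.038·(-13.5−10) = -0.8930
  sulphur-dioxide contribution → 1.599 μm/a
  chloride contribution → 0.2683 μm/a
  total first-year rate 1.867 μm/a
Ordering by μm/a: zinc (1.87) > copper (0.522)

zinc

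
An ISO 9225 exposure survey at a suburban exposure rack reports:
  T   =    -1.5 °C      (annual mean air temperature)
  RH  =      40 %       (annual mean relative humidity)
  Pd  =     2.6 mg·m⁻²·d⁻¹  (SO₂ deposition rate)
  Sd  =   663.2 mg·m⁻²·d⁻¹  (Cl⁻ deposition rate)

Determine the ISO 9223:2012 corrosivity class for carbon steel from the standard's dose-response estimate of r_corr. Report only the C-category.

carbon steel: temperature factor f = +0.150·(-11.5) = -1.7250
  Pd branch = 1.77·Pd^0.52·e^(0.02·RH+f) = 1.154 μm/a
  Cl⁻ term: 0.102·663.2^0.62·exp(0.033·40+0.04·-1.5) = 20.19
  r_corr = 1.154 + 20.19 = 21.35 μm/a
Category bounds: 1.3…25 μm/a bracket r_corr ⇒ C2

C2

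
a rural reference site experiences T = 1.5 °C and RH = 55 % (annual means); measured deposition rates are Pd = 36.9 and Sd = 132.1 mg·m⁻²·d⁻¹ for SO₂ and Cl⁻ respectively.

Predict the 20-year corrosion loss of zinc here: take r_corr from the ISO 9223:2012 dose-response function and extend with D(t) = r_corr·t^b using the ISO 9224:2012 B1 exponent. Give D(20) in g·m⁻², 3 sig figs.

D(20) = 87.5 g·m⁻²

zinc: temperature factor f = +0.038·(-8.5) = -0.3230
  sulphur-dioxide contribution → 0.5735 μm/a
  chloride contribution → 0.4994 μm/a
  ⇒ r_corr(zinc) = 1.073 μm/a
Power-law: D(20) = r_corr · 20^0.813
  D(20) = 1.073 × 20^0.813 = 1.073 × 11.42 = 12.25 μm
  Mass loss = 12.25 μm × 7.14 g/cm³ = 87.5 g·m⁻²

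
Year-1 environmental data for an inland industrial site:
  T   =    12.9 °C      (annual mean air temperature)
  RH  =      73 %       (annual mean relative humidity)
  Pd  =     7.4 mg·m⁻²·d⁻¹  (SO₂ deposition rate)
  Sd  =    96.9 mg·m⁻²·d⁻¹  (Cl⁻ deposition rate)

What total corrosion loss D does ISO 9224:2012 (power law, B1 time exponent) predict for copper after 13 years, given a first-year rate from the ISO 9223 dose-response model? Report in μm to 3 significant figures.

D(13) = 7.98 μm

copper: temperature factor f = -0.080·(2.9) = -0.2320
  Pd branch = 0.0053·Pd^0.26·e^(0.059·RH+f) = 0.5248 μm/a
  Cl⁻ term: 0.01025·96.9^0.27·exp(0.036·73+0.049·12.9) = 0.9181
  sum: 0.5248 + 0.9181 → r_corr = 1.443 μm/a
Long-term exponent b (ISO 9224 Table 2, B1) = 0.667
  D(13) = 1.443 × 13^0.667 = 1.443 × 5.534 = 7.984 μm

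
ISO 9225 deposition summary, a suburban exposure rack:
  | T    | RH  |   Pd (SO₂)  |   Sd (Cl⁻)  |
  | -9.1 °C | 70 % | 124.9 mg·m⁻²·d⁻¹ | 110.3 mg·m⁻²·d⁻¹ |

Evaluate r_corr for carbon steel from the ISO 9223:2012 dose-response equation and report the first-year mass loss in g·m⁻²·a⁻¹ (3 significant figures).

r_corr = 143 g·m⁻²·a⁻¹

carbon steel: f(T) = +0.150·(T−10) [T≤10 °C] = -2.8650
  sulphur-dioxide contribution → 5.034 μm/a
  chloride contribution → 13.19 μm/a
  total first-year rate 18.22 μm/a
Convert to mass loss: 18.22 μm/a × 7.85 g/cm³ = 143 g·m⁻²·a⁻¹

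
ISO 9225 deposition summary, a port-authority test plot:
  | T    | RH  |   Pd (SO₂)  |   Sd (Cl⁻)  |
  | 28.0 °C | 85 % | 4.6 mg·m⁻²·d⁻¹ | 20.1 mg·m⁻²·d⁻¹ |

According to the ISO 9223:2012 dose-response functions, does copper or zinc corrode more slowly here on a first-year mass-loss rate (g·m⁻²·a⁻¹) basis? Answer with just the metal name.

copper: temperature factor f = -0.080·(18.0) = -1.4400
  sulphur-dioxide contribution → 0.2813 μm/a
  chloride contribution → 1.938 μm/a
  total first-year rate 2.219 μm/a
  mass loss = 2.219 μm/a × 8.96 g/cm³ = 19.89 g·m⁻²·a⁻¹
zinc: temperature factor f = -0.071·(18.0) = -1.2780
  sulphur-dioxide contribution → 0.351 μm/a
  chloride contribution → 2.064 μm/a
  total first-year rate 2.415 μm/a
  mass loss = 2.415 μm/a × 7.14 g/cm³ = 17.25 g·m⁻²·a⁻¹
Ordering by g·m⁻²·a⁻¹: copper (19.9) > zinc (17.2)

zinc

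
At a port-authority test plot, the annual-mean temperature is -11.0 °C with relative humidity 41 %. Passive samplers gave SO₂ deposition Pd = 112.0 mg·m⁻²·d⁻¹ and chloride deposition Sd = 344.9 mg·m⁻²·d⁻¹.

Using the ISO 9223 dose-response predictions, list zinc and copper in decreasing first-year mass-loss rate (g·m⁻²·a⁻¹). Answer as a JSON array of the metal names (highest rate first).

zinc: T≤10 °C ⇒ hinge +0.038·(-11.0−10) = -0.7980
  Pd branch = 0.0129·Pd^0.44·e^(0.046·RH+f) = 0.3053 μm/a
  Cl⁻ term: 0.0175·344.9^0.57·exp(0.008·41+0.085·-11.0) = 0.2666
  r_corr = 0.3053 + 0.2666 = 0.572 μm/a
  mass loss = 0.572 μm/a × 7.14 g/cm³ = 4.084 g·m⁻²·a⁻¹
copper: f(T) = +0.126·(T−10) [T≤10 °C] = -2.6460
  Pd branch = 0.0053·Pd^0.26·e^(0.059·RH+f) = 0.0144 μm/a
  Cl⁻ term: 0.01025·344.9^0.27·exp(0.036·41+0.049·-11.0) = 0.1267
  r_corr = 0.0144 + 0.1267 = 0.1411 μm/a
  mass loss = 0.1411 μm/a × 8.96 g/cm³ = 1.264 g·m⁻²·a⁻¹
Ordering by g·m⁻²·a⁻¹: zinc (4.08) > copper (1.26)

["zinc", "copper"]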